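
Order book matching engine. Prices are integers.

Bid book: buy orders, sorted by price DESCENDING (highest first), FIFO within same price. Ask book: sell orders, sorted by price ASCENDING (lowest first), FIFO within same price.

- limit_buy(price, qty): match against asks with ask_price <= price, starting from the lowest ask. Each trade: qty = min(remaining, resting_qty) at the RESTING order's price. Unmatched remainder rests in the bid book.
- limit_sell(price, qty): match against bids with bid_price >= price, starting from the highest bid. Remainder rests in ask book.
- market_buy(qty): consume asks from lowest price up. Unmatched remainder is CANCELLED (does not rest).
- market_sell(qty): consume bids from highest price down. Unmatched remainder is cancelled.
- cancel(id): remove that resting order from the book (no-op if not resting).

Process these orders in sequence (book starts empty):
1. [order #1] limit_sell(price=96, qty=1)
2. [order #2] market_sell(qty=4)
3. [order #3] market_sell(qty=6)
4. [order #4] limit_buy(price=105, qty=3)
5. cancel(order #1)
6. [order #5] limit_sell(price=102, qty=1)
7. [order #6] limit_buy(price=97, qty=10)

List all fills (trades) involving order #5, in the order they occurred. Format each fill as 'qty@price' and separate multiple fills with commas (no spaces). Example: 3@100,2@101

After op 1 [order #1] limit_sell(price=96, qty=1): fills=none; bids=[-] asks=[#1:1@96]
After op 2 [order #2] market_sell(qty=4): fills=none; bids=[-] asks=[#1:1@96]
After op 3 [order #3] market_sell(qty=6): fills=none; bids=[-] asks=[#1:1@96]
After op 4 [order #4] limit_buy(price=105, qty=3): fills=#4x#1:1@96; bids=[#4:2@105] asks=[-]
After op 5 cancel(order #1): fills=none; bids=[#4:2@105] asks=[-]
After op 6 [order #5] limit_sell(price=102, qty=1): fills=#4x#5:1@105; bids=[#4:1@105] asks=[-]
After op 7 [order #6] limit_buy(price=97, qty=10): fills=none; bids=[#4:1@105 #6:10@97] asks=[-]

Answer: 1@105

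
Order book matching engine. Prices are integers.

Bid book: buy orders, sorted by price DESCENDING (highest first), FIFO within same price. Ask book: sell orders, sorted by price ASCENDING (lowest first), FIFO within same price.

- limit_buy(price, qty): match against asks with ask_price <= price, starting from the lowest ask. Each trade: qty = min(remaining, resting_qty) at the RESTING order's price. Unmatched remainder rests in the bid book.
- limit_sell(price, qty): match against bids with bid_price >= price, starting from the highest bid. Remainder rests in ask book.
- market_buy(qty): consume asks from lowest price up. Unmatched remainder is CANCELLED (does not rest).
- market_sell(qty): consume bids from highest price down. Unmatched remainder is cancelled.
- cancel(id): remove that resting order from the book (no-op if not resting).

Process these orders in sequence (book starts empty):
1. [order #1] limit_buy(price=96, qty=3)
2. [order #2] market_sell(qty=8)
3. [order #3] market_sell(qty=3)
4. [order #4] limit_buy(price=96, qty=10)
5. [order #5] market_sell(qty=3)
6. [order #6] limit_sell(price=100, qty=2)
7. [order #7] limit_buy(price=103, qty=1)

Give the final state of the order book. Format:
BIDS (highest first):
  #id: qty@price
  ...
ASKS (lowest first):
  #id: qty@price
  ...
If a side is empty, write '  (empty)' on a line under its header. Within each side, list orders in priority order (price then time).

After op 1 [order #1] limit_buy(price=96, qty=3): fills=none; bids=[#1:3@96] asks=[-]
After op 2 [order #2] market_sell(qty=8): fills=#1x#2:3@96; bids=[-] asks=[-]
After op 3 [order #3] market_sell(qty=3): fills=none; bids=[-] asks=[-]
After op 4 [order #4] limit_buy(price=96, qty=10): fills=none; bids=[#4:10@96] asks=[-]
After op 5 [order #5] market_sell(qty=3): fills=#4x#5:3@96; bids=[#4:7@96] asks=[-]
After op 6 [order #6] limit_sell(price=100, qty=2): fills=none; bids=[#4:7@96] asks=[#6:2@100]
After op 7 [order #7] limit_buy(price=103, qty=1): fills=#7x#6:1@100; bids=[#4:7@96] asks=[#6:1@100]

Answer: BIDS (highest first):
  #4: 7@96
ASKS (lowest first):
  #6: 1@100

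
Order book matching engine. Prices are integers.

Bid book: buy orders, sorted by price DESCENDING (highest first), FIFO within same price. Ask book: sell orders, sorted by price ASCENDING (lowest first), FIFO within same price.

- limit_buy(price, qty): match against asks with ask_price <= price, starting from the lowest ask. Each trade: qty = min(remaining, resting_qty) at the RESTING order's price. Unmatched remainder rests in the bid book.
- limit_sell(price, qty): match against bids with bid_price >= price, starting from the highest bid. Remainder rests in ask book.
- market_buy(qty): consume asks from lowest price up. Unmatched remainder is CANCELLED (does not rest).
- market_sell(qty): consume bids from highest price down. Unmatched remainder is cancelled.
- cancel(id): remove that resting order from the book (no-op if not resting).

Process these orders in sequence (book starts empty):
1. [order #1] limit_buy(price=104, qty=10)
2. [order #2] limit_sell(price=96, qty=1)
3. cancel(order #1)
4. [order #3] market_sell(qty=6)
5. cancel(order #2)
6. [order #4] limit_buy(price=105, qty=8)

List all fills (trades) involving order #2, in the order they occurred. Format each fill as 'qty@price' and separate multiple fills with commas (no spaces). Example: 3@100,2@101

Answer: 1@104

Derivation:
After op 1 [order #1] limit_buy(price=104, qty=10): fills=none; bids=[#1:10@104] asks=[-]
After op 2 [order #2] limit_sell(price=96, qty=1): fills=#1x#2:1@104; bids=[#1:9@104] asks=[-]
After op 3 cancel(order #1): fills=none; bids=[-] asks=[-]
After op 4 [order #3] market_sell(qty=6): fills=none; bids=[-] asks=[-]
After op 5 cancel(order #2): fills=none; bids=[-] asks=[-]
After op 6 [order #4] limit_buy(price=105, qty=8): fills=none; bids=[#4:8@105] asks=[-]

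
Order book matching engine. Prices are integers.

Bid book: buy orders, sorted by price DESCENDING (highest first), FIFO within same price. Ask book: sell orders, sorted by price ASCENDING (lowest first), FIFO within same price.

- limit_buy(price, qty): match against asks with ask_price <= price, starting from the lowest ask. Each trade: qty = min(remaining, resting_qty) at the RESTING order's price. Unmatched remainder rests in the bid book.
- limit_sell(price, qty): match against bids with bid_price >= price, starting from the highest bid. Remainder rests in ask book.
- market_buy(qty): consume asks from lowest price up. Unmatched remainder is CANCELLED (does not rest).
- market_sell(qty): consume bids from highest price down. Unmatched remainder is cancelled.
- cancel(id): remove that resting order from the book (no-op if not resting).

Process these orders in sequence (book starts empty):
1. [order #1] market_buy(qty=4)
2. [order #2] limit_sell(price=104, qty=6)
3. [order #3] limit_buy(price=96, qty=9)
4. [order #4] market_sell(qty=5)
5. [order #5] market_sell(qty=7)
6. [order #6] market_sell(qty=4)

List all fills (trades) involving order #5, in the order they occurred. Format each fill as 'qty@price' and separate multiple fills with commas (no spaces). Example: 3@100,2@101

Answer: 4@96

Derivation:
After op 1 [order #1] market_buy(qty=4): fills=none; bids=[-] asks=[-]
After op 2 [order #2] limit_sell(price=104, qty=6): fills=none; bids=[-] asks=[#2:6@104]
After op 3 [order #3] limit_buy(price=96, qty=9): fills=none; bids=[#3:9@96] asks=[#2:6@104]
After op 4 [order #4] market_sell(qty=5): fills=#3x#4:5@96; bids=[#3:4@96] asks=[#2:6@104]
After op 5 [order #5] market_sell(qty=7): fills=#3x#5:4@96; bids=[-] asks=[#2:6@104]
After op 6 [order #6] market_sell(qty=4): fills=none; bids=[-] asks=[#2:6@104]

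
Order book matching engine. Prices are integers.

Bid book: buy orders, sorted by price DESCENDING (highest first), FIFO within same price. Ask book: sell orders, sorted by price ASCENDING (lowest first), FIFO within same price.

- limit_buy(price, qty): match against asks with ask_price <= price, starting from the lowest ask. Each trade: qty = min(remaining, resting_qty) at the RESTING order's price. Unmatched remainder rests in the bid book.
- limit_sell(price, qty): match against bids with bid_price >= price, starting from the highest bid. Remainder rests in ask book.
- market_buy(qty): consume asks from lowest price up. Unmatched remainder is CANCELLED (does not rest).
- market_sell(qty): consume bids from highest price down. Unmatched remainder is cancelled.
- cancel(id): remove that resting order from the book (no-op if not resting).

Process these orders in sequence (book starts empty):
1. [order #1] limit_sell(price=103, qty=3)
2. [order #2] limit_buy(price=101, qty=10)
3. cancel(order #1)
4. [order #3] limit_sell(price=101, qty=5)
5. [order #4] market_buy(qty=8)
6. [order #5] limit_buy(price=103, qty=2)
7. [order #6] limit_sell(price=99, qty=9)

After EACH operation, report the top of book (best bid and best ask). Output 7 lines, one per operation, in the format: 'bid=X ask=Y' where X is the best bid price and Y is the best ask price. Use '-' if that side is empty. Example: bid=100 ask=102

After op 1 [order #1] limit_sell(price=103, qty=3): fills=none; bids=[-] asks=[#1:3@103]
After op 2 [order #2] limit_buy(price=101, qty=10): fills=none; bids=[#2:10@101] asks=[#1:3@103]
After op 3 cancel(order #1): fills=none; bids=[#2:10@101] asks=[-]
After op 4 [order #3] limit_sell(price=101, qty=5): fills=#2x#3:5@101; bids=[#2:5@101] asks=[-]
After op 5 [order #4] market_buy(qty=8): fills=none; bids=[#2:5@101] asks=[-]
After op 6 [order #5] limit_buy(price=103, qty=2): fills=none; bids=[#5:2@103 #2:5@101] asks=[-]
After op 7 [order #6] limit_sell(price=99, qty=9): fills=#5x#6:2@103 #2x#6:5@101; bids=[-] asks=[#6:2@99]

Answer: bid=- ask=103
bid=101 ask=103
bid=101 ask=-
bid=101 ask=-
bid=101 ask=-
bid=103 ask=-
bid=- ask=99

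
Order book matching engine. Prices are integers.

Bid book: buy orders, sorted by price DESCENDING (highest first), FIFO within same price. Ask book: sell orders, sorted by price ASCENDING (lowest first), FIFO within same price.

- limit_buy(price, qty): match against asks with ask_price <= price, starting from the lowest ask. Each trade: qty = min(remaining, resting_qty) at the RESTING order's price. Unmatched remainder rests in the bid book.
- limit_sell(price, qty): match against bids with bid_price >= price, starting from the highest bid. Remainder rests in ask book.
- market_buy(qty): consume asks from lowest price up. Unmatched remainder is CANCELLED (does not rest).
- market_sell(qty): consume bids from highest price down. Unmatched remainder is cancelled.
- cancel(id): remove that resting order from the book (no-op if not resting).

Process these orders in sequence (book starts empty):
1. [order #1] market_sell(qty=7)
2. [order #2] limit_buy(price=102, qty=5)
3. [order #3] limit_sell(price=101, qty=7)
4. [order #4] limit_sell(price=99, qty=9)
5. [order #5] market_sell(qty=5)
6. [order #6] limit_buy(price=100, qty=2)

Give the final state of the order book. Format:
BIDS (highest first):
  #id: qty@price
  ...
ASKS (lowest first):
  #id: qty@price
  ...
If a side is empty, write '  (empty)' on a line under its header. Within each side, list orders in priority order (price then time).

After op 1 [order #1] market_sell(qty=7): fills=none; bids=[-] asks=[-]
After op 2 [order #2] limit_buy(price=102, qty=5): fills=none; bids=[#2:5@102] asks=[-]
After op 3 [order #3] limit_sell(price=101, qty=7): fills=#2x#3:5@102; bids=[-] asks=[#3:2@101]
After op 4 [order #4] limit_sell(price=99, qty=9): fills=none; bids=[-] asks=[#4:9@99 #3:2@101]
After op 5 [order #5] market_sell(qty=5): fills=none; bids=[-] asks=[#4:9@99 #3:2@101]
After op 6 [order #6] limit_buy(price=100, qty=2): fills=#6x#4:2@99; bids=[-] asks=[#4:7@99 #3:2@101]

Answer: BIDS (highest first):
  (empty)
ASKS (lowest first):
  #4: 7@99
  #3: 2@101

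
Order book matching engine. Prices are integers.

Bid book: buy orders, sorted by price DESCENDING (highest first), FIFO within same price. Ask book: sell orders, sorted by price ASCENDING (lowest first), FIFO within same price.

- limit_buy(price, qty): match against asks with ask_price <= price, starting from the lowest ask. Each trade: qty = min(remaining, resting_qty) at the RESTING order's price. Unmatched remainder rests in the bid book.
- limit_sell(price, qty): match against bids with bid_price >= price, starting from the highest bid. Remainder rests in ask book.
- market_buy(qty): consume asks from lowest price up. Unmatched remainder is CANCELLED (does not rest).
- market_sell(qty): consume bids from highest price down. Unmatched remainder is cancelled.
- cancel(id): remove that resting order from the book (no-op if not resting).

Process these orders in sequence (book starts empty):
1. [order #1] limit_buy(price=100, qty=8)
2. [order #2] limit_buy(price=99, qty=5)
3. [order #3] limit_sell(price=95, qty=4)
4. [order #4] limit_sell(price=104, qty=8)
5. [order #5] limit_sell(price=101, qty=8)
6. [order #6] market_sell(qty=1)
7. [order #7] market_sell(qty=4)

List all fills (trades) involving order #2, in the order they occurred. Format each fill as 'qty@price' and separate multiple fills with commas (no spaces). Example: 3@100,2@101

Answer: 1@99

Derivation:
After op 1 [order #1] limit_buy(price=100, qty=8): fills=none; bids=[#1:8@100] asks=[-]
After op 2 [order #2] limit_buy(price=99, qty=5): fills=none; bids=[#1:8@100 #2:5@99] asks=[-]
After op 3 [order #3] limit_sell(price=95, qty=4): fills=#1x#3:4@100; bids=[#1:4@100 #2:5@99] asks=[-]
After op 4 [order #4] limit_sell(price=104, qty=8): fills=none; bids=[#1:4@100 #2:5@99] asks=[#4:8@104]
After op 5 [order #5] limit_sell(price=101, qty=8): fills=none; bids=[#1:4@100 #2:5@99] asks=[#5:8@101 #4:8@104]
After op 6 [order #6] market_sell(qty=1): fills=#1x#6:1@100; bids=[#1:3@100 #2:5@99] asks=[#5:8@101 #4:8@104]
After op 7 [order #7] market_sell(qty=4): fills=#1x#7:3@100 #2x#7:1@99; bids=[#2:4@99] asks=[#5:8@101 #4:8@104]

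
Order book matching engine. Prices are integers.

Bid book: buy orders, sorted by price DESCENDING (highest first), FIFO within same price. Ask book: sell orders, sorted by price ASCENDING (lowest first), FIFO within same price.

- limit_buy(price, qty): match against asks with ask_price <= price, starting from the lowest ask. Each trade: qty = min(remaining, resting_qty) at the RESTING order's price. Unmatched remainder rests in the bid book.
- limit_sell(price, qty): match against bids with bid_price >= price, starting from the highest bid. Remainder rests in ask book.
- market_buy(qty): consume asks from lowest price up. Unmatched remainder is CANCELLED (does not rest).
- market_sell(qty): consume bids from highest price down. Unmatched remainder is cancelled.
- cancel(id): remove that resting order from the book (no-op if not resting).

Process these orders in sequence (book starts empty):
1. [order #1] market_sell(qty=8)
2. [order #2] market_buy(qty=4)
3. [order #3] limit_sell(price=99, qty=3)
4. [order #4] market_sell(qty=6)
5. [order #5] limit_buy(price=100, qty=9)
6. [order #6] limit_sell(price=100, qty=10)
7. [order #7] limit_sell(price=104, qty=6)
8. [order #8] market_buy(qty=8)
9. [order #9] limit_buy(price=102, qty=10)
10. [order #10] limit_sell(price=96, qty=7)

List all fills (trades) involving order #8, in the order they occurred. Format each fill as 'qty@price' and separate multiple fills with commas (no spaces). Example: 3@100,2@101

After op 1 [order #1] market_sell(qty=8): fills=none; bids=[-] asks=[-]
After op 2 [order #2] market_buy(qty=4): fills=none; bids=[-] asks=[-]
After op 3 [order #3] limit_sell(price=99, qty=3): fills=none; bids=[-] asks=[#3:3@99]
After op 4 [order #4] market_sell(qty=6): fills=none; bids=[-] asks=[#3:3@99]
After op 5 [order #5] limit_buy(price=100, qty=9): fills=#5x#3:3@99; bids=[#5:6@100] asks=[-]
After op 6 [order #6] limit_sell(price=100, qty=10): fills=#5x#6:6@100; bids=[-] asks=[#6:4@100]
After op 7 [order #7] limit_sell(price=104, qty=6): fills=none; bids=[-] asks=[#6:4@100 #7:6@104]
After op 8 [order #8] market_buy(qty=8): fills=#8x#6:4@100 #8x#7:4@104; bids=[-] asks=[#7:2@104]
After op 9 [order #9] limit_buy(price=102, qty=10): fills=none; bids=[#9:10@102] asks=[#7:2@104]
After op 10 [order #10] limit_sell(price=96, qty=7): fills=#9x#10:7@102; bids=[#9:3@102] asks=[#7:2@104]

Answer: 4@100,4@104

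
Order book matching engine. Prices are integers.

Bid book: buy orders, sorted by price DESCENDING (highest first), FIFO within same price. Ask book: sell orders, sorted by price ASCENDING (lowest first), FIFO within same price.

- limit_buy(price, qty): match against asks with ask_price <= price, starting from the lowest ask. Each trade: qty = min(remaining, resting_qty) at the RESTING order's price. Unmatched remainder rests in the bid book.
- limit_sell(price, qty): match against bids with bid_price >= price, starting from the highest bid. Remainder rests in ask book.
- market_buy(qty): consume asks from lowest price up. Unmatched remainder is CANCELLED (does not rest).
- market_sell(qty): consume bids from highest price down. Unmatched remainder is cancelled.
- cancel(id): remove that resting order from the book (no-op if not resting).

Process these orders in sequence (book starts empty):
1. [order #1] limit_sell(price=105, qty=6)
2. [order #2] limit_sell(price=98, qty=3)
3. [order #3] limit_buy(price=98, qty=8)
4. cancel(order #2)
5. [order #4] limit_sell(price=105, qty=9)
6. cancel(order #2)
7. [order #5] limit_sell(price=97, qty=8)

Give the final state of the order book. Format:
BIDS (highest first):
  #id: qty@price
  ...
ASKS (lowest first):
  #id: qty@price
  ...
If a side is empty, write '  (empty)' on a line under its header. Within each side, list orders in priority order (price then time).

Answer: BIDS (highest first):
  (empty)
ASKS (lowest first):
  #5: 3@97
  #1: 6@105
  #4: 9@105

Derivation:
After op 1 [order #1] limit_sell(price=105, qty=6): fills=none; bids=[-] asks=[#1:6@105]
After op 2 [order #2] limit_sell(price=98, qty=3): fills=none; bids=[-] asks=[#2:3@98 #1:6@105]
After op 3 [order #3] limit_buy(price=98, qty=8): fills=#3x#2:3@98; bids=[#3:5@98] asks=[#1:6@105]
After op 4 cancel(order #2): fills=none; bids=[#3:5@98] asks=[#1:6@105]
After op 5 [order #4] limit_sell(price=105, qty=9): fills=none; bids=[#3:5@98] asks=[#1:6@105 #4:9@105]
After op 6 cancel(order #2): fills=none; bids=[#3:5@98] asks=[#1:6@105 #4:9@105]
After op 7 [order #5] limit_sell(price=97, qty=8): fills=#3x#5:5@98; bids=[-] asks=[#5:3@97 #1:6@105 #4:9@105]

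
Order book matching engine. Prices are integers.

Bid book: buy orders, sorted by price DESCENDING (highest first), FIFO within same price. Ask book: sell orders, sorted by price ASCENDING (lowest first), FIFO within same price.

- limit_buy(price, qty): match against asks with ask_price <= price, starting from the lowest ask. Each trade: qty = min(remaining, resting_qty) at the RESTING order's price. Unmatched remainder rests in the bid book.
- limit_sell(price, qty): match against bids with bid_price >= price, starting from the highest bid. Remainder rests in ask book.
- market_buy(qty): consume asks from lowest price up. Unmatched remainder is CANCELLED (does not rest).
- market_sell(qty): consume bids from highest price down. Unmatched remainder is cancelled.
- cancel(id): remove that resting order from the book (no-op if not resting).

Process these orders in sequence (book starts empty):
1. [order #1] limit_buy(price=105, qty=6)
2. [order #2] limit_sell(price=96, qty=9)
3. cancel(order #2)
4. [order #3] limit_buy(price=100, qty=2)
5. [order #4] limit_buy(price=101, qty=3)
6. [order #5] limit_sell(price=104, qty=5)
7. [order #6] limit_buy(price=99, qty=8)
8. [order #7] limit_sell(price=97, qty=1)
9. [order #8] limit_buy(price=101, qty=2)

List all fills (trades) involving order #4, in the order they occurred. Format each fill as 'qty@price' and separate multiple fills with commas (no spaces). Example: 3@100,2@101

After op 1 [order #1] limit_buy(price=105, qty=6): fills=none; bids=[#1:6@105] asks=[-]
After op 2 [order #2] limit_sell(price=96, qty=9): fills=#1x#2:6@105; bids=[-] asks=[#2:3@96]
After op 3 cancel(order #2): fills=none; bids=[-] asks=[-]
After op 4 [order #3] limit_buy(price=100, qty=2): fills=none; bids=[#3:2@100] asks=[-]
After op 5 [order #4] limit_buy(price=101, qty=3): fills=none; bids=[#4:3@101 #3:2@100] asks=[-]
After op 6 [order #5] limit_sell(price=104, qty=5): fills=none; bids=[#4:3@101 #3:2@100] asks=[#5:5@104]
After op 7 [order #6] limit_buy(price=99, qty=8): fills=none; bids=[#4:3@101 #3:2@100 #6:8@99] asks=[#5:5@104]
After op 8 [order #7] limit_sell(price=97, qty=1): fills=#4x#7:1@101; bids=[#4:2@101 #3:2@100 #6:8@99] asks=[#5:5@104]
After op 9 [order #8] limit_buy(price=101, qty=2): fills=none; bids=[#4:2@101 #8:2@101 #3:2@100 #6:8@99] asks=[#5:5@104]

Answer: 1@101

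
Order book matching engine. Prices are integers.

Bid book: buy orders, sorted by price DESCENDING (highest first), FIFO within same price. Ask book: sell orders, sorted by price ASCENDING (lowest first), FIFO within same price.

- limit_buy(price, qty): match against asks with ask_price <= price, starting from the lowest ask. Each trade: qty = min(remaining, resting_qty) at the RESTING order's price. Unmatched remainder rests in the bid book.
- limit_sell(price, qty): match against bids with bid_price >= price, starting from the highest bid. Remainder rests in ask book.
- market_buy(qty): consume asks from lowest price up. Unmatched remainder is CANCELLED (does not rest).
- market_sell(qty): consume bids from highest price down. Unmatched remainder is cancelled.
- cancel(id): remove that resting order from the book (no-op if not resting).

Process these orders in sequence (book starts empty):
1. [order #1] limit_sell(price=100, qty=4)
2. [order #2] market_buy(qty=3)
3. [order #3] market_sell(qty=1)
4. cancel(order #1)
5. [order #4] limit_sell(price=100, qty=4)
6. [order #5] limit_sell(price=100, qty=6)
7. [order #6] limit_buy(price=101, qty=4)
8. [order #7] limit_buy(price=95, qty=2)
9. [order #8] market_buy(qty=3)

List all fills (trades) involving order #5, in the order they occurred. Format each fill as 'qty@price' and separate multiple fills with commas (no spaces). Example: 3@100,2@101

After op 1 [order #1] limit_sell(price=100, qty=4): fills=none; bids=[-] asks=[#1:4@100]
After op 2 [order #2] market_buy(qty=3): fills=#2x#1:3@100; bids=[-] asks=[#1:1@100]
After op 3 [order #3] market_sell(qty=1): fills=none; bids=[-] asks=[#1:1@100]
After op 4 cancel(order #1): fills=none; bids=[-] asks=[-]
After op 5 [order #4] limit_sell(price=100, qty=4): fills=none; bids=[-] asks=[#4:4@100]
After op 6 [order #5] limit_sell(price=100, qty=6): fills=none; bids=[-] asks=[#4:4@100 #5:6@100]
After op 7 [order #6] limit_buy(price=101, qty=4): fills=#6x#4:4@100; bids=[-] asks=[#5:6@100]
After op 8 [order #7] limit_buy(price=95, qty=2): fills=none; bids=[#7:2@95] asks=[#5:6@100]
After op 9 [order #8] market_buy(qty=3): fills=#8x#5:3@100; bids=[#7:2@95] asks=[#5:3@100]

Answer: 3@100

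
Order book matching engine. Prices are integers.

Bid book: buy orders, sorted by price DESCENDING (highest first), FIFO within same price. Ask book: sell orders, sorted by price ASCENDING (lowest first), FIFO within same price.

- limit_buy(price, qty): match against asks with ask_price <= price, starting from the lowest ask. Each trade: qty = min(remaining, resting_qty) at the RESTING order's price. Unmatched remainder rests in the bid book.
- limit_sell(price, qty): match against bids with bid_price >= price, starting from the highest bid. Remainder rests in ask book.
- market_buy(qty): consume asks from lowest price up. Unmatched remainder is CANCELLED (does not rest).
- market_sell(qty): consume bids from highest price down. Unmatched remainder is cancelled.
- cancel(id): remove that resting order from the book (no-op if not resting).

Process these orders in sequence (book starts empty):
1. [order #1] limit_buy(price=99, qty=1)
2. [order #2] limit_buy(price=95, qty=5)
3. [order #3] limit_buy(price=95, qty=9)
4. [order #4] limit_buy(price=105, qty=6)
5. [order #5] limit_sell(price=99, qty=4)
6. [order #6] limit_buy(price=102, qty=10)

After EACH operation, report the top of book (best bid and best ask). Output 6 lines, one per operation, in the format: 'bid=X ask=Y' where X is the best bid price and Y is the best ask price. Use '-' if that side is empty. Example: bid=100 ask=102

After op 1 [order #1] limit_buy(price=99, qty=1): fills=none; bids=[#1:1@99] asks=[-]
After op 2 [order #2] limit_buy(price=95, qty=5): fills=none; bids=[#1:1@99 #2:5@95] asks=[-]
After op 3 [order #3] limit_buy(price=95, qty=9): fills=none; bids=[#1:1@99 #2:5@95 #3:9@95] asks=[-]
After op 4 [order #4] limit_buy(price=105, qty=6): fills=none; bids=[#4:6@105 #1:1@99 #2:5@95 #3:9@95] asks=[-]
After op 5 [order #5] limit_sell(price=99, qty=4): fills=#4x#5:4@105; bids=[#4:2@105 #1:1@99 #2:5@95 #3:9@95] asks=[-]
After op 6 [order #6] limit_buy(price=102, qty=10): fills=none; bids=[#4:2@105 #6:10@102 #1:1@99 #2:5@95 #3:9@95] asks=[-]

Answer: bid=99 ask=-
bid=99 ask=-
bid=99 ask=-
bid=105 ask=-
bid=105 ask=-
bid=105 ask=-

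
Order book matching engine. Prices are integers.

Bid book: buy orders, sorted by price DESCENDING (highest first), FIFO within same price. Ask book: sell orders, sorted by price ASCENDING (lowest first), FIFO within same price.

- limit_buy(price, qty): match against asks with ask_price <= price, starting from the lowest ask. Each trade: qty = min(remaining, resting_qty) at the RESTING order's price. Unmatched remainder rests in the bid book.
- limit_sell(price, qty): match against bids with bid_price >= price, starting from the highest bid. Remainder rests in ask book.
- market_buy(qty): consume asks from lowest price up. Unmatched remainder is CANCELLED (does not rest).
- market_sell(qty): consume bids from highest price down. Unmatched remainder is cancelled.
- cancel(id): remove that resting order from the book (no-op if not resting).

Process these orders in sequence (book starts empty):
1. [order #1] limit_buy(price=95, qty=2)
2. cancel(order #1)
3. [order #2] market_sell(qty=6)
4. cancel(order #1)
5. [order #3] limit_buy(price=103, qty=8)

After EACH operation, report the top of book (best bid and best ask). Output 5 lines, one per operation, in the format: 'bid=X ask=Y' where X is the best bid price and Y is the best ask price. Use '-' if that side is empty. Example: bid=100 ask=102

After op 1 [order #1] limit_buy(price=95, qty=2): fills=none; bids=[#1:2@95] asks=[-]
After op 2 cancel(order #1): fills=none; bids=[-] asks=[-]
After op 3 [order #2] market_sell(qty=6): fills=none; bids=[-] asks=[-]
After op 4 cancel(order #1): fills=none; bids=[-] asks=[-]
After op 5 [order #3] limit_buy(price=103, qty=8): fills=none; bids=[#3:8@103] asks=[-]

Answer: bid=95 ask=-
bid=- ask=-
bid=- ask=-
bid=- ask=-
bid=103 ask=-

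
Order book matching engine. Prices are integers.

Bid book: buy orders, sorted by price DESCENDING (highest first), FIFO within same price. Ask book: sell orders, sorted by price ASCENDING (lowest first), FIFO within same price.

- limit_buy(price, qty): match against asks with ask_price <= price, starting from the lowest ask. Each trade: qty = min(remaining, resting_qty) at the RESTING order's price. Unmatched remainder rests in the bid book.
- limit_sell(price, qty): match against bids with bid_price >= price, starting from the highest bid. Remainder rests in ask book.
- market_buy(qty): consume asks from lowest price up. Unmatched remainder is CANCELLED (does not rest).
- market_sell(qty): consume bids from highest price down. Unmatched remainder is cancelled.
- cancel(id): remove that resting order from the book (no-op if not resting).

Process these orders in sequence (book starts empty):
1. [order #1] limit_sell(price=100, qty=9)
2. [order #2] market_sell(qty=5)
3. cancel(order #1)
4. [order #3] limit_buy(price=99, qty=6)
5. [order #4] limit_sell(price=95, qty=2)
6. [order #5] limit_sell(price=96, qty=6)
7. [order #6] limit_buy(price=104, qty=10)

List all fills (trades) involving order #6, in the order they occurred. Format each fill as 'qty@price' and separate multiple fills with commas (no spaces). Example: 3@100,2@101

Answer: 2@96

Derivation:
After op 1 [order #1] limit_sell(price=100, qty=9): fills=none; bids=[-] asks=[#1:9@100]
After op 2 [order #2] market_sell(qty=5): fills=none; bids=[-] asks=[#1:9@100]
After op 3 cancel(order #1): fills=none; bids=[-] asks=[-]
After op 4 [order #3] limit_buy(price=99, qty=6): fills=none; bids=[#3:6@99] asks=[-]
After op 5 [order #4] limit_sell(price=95, qty=2): fills=#3x#4:2@99; bids=[#3:4@99] asks=[-]
After op 6 [order #5] limit_sell(price=96, qty=6): fills=#3x#5:4@99; bids=[-] asks=[#5:2@96]
After op 7 [order #6] limit_buy(price=104, qty=10): fills=#6x#5:2@96; bids=[#6:8@104] asks=[-]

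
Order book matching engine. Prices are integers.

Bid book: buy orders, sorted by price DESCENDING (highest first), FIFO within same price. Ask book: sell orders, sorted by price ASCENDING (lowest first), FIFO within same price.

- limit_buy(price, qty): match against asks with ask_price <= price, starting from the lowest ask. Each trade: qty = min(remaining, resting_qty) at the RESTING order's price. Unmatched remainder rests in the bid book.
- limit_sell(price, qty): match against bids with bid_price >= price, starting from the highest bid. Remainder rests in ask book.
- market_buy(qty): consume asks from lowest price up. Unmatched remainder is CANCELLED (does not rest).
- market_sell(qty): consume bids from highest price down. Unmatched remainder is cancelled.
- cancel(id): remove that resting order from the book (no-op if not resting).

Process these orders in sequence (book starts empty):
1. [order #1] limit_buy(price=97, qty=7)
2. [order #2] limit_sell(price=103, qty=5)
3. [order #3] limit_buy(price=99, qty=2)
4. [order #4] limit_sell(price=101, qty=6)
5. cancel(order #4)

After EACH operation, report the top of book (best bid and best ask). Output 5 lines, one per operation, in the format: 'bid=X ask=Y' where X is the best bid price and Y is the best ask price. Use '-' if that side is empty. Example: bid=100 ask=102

Answer: bid=97 ask=-
bid=97 ask=103
bid=99 ask=103
bid=99 ask=101
bid=99 ask=103

Derivation:
After op 1 [order #1] limit_buy(price=97, qty=7): fills=none; bids=[#1:7@97] asks=[-]
After op 2 [order #2] limit_sell(price=103, qty=5): fills=none; bids=[#1:7@97] asks=[#2:5@103]
After op 3 [order #3] limit_buy(price=99, qty=2): fills=none; bids=[#3:2@99 #1:7@97] asks=[#2:5@103]
After op 4 [order #4] limit_sell(price=101, qty=6): fills=none; bids=[#3:2@99 #1:7@97] asks=[#4:6@101 #2:5@103]
After op 5 cancel(order #4): fills=none; bids=[#3:2@99 #1:7@97] asks=[#2:5@103]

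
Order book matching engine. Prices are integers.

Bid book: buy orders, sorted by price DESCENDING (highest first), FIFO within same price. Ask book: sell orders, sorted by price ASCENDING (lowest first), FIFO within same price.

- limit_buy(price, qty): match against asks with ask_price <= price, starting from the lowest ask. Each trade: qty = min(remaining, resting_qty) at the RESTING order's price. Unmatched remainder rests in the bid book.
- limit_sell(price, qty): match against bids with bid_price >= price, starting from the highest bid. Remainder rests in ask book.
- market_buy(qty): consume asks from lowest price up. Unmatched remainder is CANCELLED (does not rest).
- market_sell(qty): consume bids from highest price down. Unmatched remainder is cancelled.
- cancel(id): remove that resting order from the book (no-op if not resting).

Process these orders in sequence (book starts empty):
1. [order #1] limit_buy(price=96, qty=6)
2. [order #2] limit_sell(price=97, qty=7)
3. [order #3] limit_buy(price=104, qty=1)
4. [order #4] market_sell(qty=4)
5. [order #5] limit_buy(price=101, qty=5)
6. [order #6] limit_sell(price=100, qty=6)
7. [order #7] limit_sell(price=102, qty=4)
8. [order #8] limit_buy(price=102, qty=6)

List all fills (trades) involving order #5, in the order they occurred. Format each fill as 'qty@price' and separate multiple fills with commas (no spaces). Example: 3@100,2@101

Answer: 5@97

Derivation:
After op 1 [order #1] limit_buy(price=96, qty=6): fills=none; bids=[#1:6@96] asks=[-]
After op 2 [order #2] limit_sell(price=97, qty=7): fills=none; bids=[#1:6@96] asks=[#2:7@97]
After op 3 [order #3] limit_buy(price=104, qty=1): fills=#3x#2:1@97; bids=[#1:6@96] asks=[#2:6@97]
After op 4 [order #4] market_sell(qty=4): fills=#1x#4:4@96; bids=[#1:2@96] asks=[#2:6@97]
After op 5 [order #5] limit_buy(price=101, qty=5): fills=#5x#2:5@97; bids=[#1:2@96] asks=[#2:1@97]
After op 6 [order #6] limit_sell(price=100, qty=6): fills=none; bids=[#1:2@96] asks=[#2:1@97 #6:6@100]
After op 7 [order #7] limit_sell(price=102, qty=4): fills=none; bids=[#1:2@96] asks=[#2:1@97 #6:6@100 #7:4@102]
After op 8 [order #8] limit_buy(price=102, qty=6): fills=#8x#2:1@97 #8x#6:5@100; bids=[#1:2@96] asks=[#6:1@100 #7:4@102]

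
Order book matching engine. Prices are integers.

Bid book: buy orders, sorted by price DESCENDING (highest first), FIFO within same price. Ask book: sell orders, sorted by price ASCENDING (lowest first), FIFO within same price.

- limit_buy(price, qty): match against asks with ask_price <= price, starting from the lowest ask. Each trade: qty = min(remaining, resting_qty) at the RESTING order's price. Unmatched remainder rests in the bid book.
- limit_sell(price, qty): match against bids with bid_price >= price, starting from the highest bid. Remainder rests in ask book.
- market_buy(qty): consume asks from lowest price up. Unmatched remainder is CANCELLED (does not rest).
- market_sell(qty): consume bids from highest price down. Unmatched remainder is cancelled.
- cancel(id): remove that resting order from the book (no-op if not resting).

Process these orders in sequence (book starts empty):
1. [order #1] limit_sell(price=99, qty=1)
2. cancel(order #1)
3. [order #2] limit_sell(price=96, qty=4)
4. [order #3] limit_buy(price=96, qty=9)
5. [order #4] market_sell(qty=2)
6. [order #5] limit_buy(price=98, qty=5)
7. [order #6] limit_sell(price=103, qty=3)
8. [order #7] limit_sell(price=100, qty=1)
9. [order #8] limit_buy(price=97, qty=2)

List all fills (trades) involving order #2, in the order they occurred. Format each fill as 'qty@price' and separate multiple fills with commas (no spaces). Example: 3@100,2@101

After op 1 [order #1] limit_sell(price=99, qty=1): fills=none; bids=[-] asks=[#1:1@99]
After op 2 cancel(order #1): fills=none; bids=[-] asks=[-]
After op 3 [order #2] limit_sell(price=96, qty=4): fills=none; bids=[-] asks=[#2:4@96]
After op 4 [order #3] limit_buy(price=96, qty=9): fills=#3x#2:4@96; bids=[#3:5@96] asks=[-]
After op 5 [order #4] market_sell(qty=2): fills=#3x#4:2@96; bids=[#3:3@96] asks=[-]
After op 6 [order #5] limit_buy(price=98, qty=5): fills=none; bids=[#5:5@98 #3:3@96] asks=[-]
After op 7 [order #6] limit_sell(price=103, qty=3): fills=none; bids=[#5:5@98 #3:3@96] asks=[#6:3@103]
After op 8 [order #7] limit_sell(price=100, qty=1): fills=none; bids=[#5:5@98 #3:3@96] asks=[#7:1@100 #6:3@103]
After op 9 [order #8] limit_buy(price=97, qty=2): fills=none; bids=[#5:5@98 #8:2@97 #3:3@96] asks=[#7:1@100 #6:3@103]

Answer: 4@96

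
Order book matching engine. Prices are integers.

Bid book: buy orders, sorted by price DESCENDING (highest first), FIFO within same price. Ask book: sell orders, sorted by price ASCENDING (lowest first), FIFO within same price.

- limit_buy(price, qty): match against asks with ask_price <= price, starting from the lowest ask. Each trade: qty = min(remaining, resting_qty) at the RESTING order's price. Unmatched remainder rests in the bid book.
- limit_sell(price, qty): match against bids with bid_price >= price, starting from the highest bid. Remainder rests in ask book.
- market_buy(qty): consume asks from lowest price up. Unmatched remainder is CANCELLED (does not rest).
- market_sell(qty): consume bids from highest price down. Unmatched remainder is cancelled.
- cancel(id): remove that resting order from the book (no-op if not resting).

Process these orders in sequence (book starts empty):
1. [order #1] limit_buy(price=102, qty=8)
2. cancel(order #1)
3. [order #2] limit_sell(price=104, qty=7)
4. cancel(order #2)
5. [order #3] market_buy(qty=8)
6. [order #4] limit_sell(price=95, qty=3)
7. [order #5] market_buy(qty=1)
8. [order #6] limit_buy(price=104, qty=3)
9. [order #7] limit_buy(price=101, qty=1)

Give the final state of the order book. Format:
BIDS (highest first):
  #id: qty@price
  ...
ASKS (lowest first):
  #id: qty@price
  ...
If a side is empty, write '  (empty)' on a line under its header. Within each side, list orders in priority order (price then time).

Answer: BIDS (highest first):
  #6: 1@104
  #7: 1@101
ASKS (lowest first):
  (empty)

Derivation:
After op 1 [order #1] limit_buy(price=102, qty=8): fills=none; bids=[#1:8@102] asks=[-]
After op 2 cancel(order #1): fills=none; bids=[-] asks=[-]
After op 3 [order #2] limit_sell(price=104, qty=7): fills=none; bids=[-] asks=[#2:7@104]
After op 4 cancel(order #2): fills=none; bids=[-] asks=[-]
After op 5 [order #3] market_buy(qty=8): fills=none; bids=[-] asks=[-]
After op 6 [order #4] limit_sell(price=95, qty=3): fills=none; bids=[-] asks=[#4:3@95]
After op 7 [order #5] market_buy(qty=1): fills=#5x#4:1@95; bids=[-] asks=[#4:2@95]
After op 8 [order #6] limit_buy(price=104, qty=3): fills=#6x#4:2@95; bids=[#6:1@104] asks=[-]
After op 9 [order #7] limit_buy(price=101, qty=1): fills=none; bids=[#6:1@104 #7:1@101] asks=[-]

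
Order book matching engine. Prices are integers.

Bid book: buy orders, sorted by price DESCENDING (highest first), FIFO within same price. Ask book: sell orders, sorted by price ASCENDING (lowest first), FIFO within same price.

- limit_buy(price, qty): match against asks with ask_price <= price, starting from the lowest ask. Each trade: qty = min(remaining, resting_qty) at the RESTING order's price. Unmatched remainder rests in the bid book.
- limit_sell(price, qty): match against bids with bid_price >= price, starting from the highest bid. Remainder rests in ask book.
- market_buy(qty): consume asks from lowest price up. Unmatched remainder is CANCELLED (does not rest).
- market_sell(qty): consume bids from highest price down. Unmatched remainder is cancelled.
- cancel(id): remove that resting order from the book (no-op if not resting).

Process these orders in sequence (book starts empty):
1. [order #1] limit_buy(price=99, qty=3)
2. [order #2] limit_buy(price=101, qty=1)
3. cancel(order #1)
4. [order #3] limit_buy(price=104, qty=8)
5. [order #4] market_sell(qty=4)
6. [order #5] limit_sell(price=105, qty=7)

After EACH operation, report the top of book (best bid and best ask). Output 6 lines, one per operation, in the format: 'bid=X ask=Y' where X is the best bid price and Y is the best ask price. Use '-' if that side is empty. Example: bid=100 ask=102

After op 1 [order #1] limit_buy(price=99, qty=3): fills=none; bids=[#1:3@99] asks=[-]
After op 2 [order #2] limit_buy(price=101, qty=1): fills=none; bids=[#2:1@101 #1:3@99] asks=[-]
After op 3 cancel(order #1): fills=none; bids=[#2:1@101] asks=[-]
After op 4 [order #3] limit_buy(price=104, qty=8): fills=none; bids=[#3:8@104 #2:1@101] asks=[-]
After op 5 [order #4] market_sell(qty=4): fills=#3x#4:4@104; bids=[#3:4@104 #2:1@101] asks=[-]
After op 6 [order #5] limit_sell(price=105, qty=7): fills=none; bids=[#3:4@104 #2:1@101] asks=[#5:7@105]

Answer: bid=99 ask=-
bid=101 ask=-
bid=101 ask=-
bid=104 ask=-
bid=104 ask=-
bid=104 ask=105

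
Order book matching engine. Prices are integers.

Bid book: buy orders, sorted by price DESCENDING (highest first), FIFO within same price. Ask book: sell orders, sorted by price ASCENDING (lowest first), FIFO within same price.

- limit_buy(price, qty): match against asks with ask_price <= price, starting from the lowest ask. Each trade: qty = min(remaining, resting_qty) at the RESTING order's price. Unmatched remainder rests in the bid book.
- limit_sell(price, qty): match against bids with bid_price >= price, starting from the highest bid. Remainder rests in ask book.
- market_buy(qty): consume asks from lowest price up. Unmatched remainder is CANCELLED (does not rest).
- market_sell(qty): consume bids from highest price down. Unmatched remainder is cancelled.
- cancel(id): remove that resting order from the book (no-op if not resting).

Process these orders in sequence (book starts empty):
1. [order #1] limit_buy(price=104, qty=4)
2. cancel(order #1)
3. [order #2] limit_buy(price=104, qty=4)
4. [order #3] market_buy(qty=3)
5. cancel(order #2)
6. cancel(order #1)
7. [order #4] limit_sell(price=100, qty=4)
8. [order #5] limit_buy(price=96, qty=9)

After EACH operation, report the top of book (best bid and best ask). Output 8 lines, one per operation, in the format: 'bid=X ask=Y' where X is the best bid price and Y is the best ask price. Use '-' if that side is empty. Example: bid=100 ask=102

After op 1 [order #1] limit_buy(price=104, qty=4): fills=none; bids=[#1:4@104] asks=[-]
After op 2 cancel(order #1): fills=none; bids=[-] asks=[-]
After op 3 [order #2] limit_buy(price=104, qty=4): fills=none; bids=[#2:4@104] asks=[-]
After op 4 [order #3] market_buy(qty=3): fills=none; bids=[#2:4@104] asks=[-]
After op 5 cancel(order #2): fills=none; bids=[-] asks=[-]
After op 6 cancel(order #1): fills=none; bids=[-] asks=[-]
After op 7 [order #4] limit_sell(price=100, qty=4): fills=none; bids=[-] asks=[#4:4@100]
After op 8 [order #5] limit_buy(price=96, qty=9): fills=none; bids=[#5:9@96] asks=[#4:4@100]

Answer: bid=104 ask=-
bid=- ask=-
bid=104 ask=-
bid=104 ask=-
bid=- ask=-
bid=- ask=-
bid=- ask=100
bid=96 ask=100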